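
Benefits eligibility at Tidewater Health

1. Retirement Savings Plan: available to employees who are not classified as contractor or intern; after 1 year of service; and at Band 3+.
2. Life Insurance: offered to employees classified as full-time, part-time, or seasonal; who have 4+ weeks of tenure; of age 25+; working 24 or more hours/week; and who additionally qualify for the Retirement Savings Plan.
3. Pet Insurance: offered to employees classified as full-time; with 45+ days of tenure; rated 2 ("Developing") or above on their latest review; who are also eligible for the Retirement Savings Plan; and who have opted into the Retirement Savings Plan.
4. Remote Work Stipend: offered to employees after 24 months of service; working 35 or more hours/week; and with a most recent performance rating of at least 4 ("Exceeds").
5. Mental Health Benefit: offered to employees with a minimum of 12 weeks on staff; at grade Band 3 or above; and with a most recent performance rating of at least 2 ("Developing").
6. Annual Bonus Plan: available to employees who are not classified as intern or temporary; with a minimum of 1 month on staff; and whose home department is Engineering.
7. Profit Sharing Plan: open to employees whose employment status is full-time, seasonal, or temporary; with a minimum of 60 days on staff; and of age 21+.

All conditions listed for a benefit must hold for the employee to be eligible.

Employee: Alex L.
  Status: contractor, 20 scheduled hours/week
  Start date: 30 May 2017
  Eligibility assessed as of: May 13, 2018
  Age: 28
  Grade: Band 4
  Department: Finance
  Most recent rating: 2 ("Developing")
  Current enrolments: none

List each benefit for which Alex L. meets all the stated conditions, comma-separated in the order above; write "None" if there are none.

Service from 30 May 2017 to May 13, 2018: 348 days.
Retirement Savings Plan — status contractor ✗ (excluded) → not eligible.
Life Insurance — status contractor ✗ (requires full-time, part-time, or seasonal) → not eligible.
Pet Insurance — status contractor ✗ (requires full-time) → not eligible.
Remote Work Stipend — service 348 days < 24 months (≈720 days) ✗ → not eligible.
Mental Health Benefit — service 348 days ≥ 12 weeks (≈84 days) ✓; grade Band 4 ≥ Band 3 ✓; rating 2 ≥ 2 ✓ → eligible.
Annual Bonus Plan — status contractor ✓ (not excluded); service 348 days ≥ 1 month (≈30 days) ✓; dept Finance ✗ → not eligible.
Profit Sharing Plan — status contractor ✗ (requires full-time, seasonal, or temporary) → not eligible.

Mental Health Benefit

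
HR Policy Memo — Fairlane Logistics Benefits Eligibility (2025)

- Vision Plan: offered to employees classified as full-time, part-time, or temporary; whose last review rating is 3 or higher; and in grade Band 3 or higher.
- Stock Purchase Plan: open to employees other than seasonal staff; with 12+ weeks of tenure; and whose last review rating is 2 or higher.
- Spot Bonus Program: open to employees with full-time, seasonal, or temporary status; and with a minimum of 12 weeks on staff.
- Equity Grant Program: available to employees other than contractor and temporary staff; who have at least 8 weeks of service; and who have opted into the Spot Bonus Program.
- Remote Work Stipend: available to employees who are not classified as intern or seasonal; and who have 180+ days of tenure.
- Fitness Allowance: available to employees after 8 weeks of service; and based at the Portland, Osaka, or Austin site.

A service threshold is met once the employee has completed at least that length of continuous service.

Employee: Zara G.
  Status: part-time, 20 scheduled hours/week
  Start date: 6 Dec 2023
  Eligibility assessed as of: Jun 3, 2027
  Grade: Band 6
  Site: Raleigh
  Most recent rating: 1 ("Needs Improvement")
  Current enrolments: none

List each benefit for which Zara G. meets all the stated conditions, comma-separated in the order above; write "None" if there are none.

Service from 6 Dec 2023 to Jun 3, 2027: 1275 days.
Vision Plan — status part-time ✓; rating 1 < 3 ✗ → not eligible.
Stock Purchase Plan — status part-time ✓ (not excluded); service 1275 days ≥ 12 weeks (≈84 days) ✓; rating 1 < 2 ✗ → not eligible.
Spot Bonus Program — status part-time ✗ (requires full-time, seasonal, or temporary) → not eligible.
Equity Grant Program — status part-time ✓ (not excluded); service 1275 days ≥ 8 weeks (≈56 days) ✓; not enrolled in Spot Bonus Program ✗ → not eligible.
Remote Work Stipend — status part-time ✓ (not excluded); service 1275 days ≥ 180 days ✓ → eligible.
Fitness Allowance — service 1275 days ≥ 8 weeks (≈56 days) ✓; site Raleigh ✗ (not Portland, Osaka, or Austin) → not eligible.

Remote Work Stipend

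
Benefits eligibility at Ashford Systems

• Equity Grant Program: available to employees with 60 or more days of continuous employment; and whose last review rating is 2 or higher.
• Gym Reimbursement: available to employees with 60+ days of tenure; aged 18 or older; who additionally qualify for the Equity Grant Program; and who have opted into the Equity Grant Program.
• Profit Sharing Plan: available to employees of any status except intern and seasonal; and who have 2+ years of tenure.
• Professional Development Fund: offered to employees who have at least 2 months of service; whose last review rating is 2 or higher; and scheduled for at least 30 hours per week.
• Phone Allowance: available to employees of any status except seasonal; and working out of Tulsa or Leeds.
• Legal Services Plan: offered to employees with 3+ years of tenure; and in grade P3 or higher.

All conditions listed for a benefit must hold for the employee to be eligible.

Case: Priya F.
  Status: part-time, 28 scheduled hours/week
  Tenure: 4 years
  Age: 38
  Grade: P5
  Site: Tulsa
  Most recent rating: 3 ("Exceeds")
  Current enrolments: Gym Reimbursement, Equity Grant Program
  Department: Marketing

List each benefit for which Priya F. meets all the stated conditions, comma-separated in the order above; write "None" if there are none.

Equity Grant Program, Gym Reimbursement, Profit Sharing Plan, Phone Allowance, Legal Services Plan

Equity Grant Program — service 4 years ≥ 60 days ✓; rating 3 ≥ 2 ✓ → eligible.
Gym Reimbursement — service 4 years ≥ 60 days ✓; age 38 ≥ 18 ✓; eligible for Equity Grant Program ✓; enrolled in Equity Grant Program ✓ → eligible.
Profit Sharing Plan — status part-time ✓ (not excluded); service 4 years ≥ 2 years ✓ → eligible.
Professional Development Fund — service 4 years ≥ 2 months (≈60 days) ✓; rating 3 ≥ 2 ✓; 28 hrs/wk < 30 ✗ → not eligible.
Phone Allowance — status part-time ✓ (not excluded); site Tulsa ✓ → eligible.
Legal Services Plan — service 4 years ≥ 3 years ✓; grade P5 ≥ P3 ✓ → eligible.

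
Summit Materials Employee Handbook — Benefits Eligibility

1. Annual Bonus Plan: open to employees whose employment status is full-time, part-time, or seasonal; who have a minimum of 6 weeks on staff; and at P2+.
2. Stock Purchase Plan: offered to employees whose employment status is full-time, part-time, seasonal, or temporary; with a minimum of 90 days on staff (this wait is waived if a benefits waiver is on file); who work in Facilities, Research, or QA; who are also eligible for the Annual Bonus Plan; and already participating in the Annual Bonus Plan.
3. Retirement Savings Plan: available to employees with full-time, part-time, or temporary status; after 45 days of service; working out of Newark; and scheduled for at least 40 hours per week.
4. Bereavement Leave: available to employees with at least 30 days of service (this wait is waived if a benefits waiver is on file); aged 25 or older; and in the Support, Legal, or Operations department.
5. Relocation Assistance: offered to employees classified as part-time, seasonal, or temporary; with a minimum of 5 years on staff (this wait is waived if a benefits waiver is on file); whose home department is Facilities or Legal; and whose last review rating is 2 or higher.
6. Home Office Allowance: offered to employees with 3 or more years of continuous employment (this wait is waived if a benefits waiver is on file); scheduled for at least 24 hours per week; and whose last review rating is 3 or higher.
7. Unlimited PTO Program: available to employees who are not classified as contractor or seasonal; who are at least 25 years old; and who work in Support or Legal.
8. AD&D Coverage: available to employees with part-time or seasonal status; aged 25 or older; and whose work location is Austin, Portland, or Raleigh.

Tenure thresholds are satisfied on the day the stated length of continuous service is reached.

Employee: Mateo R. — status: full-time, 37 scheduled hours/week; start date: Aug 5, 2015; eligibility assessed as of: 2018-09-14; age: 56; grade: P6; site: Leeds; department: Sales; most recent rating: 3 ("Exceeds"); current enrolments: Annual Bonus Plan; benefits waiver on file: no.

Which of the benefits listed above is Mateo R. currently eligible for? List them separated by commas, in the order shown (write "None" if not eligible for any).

Service from Aug 5, 2015 to 2018-09-14: 1136 days.
Annual Bonus Plan — status full-time ✓; service 1136 days ≥ 6 weeks (≈42 days) ✓; grade P6 ≥ P2 ✓ → eligible.
Stock Purchase Plan — status full-time ✓; no waiver, service 1136 days ≥ 90 days ✓; dept Sales ✗ → not eligible.
Retirement Savings Plan — status full-time ✓; service 1136 days ≥ 45 days ✓; site Leeds ✗ (not Newark) → not eligible.
Bereavement Leave — no waiver, service 1136 days ≥ 30 days ✓; age 56 ≥ 25 ✓; dept Sales ✗ → not eligible.
Relocation Assistance — status full-time ✗ (requires part-time, seasonal, or temporary) → not eligible.
Home Office Allowance — no waiver, service 1136 days ≥ 3 years (≈1095 days) ✓; 37 hrs/wk ≥ 24 ✓; rating 3 ≥ 3 ✓ → eligible.
Unlimited PTO Program — status full-time ✓ (not excluded); age 56 ≥ 25 ✓; dept Sales ✗ → not eligible.
AD&D Coverage — status full-time ✗ (requires part-time or seasonal) → not eligible.

Annual Bonus Plan, Home Office Allowance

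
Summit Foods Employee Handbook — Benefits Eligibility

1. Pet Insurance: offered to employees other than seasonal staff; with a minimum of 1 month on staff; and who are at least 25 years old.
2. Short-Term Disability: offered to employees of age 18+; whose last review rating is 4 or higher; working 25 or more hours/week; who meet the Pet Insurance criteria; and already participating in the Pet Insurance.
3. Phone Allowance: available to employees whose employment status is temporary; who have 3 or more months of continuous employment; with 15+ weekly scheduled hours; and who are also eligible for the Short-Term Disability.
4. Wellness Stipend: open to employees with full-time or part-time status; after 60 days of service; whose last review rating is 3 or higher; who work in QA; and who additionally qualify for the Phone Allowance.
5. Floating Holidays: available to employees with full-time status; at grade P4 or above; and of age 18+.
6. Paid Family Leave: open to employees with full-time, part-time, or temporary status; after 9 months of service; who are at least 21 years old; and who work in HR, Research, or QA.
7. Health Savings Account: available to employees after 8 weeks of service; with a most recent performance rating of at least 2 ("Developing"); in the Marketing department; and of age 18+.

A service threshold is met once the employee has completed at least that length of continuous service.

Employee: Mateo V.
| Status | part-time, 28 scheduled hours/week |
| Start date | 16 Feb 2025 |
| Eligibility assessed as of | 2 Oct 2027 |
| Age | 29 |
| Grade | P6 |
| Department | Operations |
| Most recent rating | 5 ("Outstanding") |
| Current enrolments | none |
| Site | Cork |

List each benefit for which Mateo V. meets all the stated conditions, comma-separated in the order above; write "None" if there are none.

Service from 16 Feb 2025 to 2 Oct 2027: 958 days.
Pet Insurance — status part-time ✓ (not excluded); service 958 days ≥ 1 month (≈30 days) ✓; age 29 ≥ 25 ✓ → eligible.
Short-Term Disability — age 29 ≥ 18 ✓; rating 5 ≥ 4 ✓; 28 hrs/wk ≥ 25 ✓; eligible for Pet Insurance ✓; not enrolled in Pet Insurance ✗ → not eligible.
Phone Allowance — status part-time ✗ (requires temporary) → not eligible.
Wellness Stipend — status part-time ✓; service 958 days ≥ 60 days ✓; rating 5 ≥ 3 ✓; dept Operations ✗ → not eligible.
Floating Holidays — status part-time ✗ (requires full-time) → not eligible.
Paid Family Leave — status part-time ✓; service 958 days ≥ 9 months (≈270 days) ✓; age 29 ≥ 21 ✓; dept Operations ✗ → not eligible.
Health Savings Account — service 958 days ≥ 8 weeks (≈56 days) ✓; rating 5 ≥ 2 ✓; dept Operations ✗ → not eligible.

Pet Insurance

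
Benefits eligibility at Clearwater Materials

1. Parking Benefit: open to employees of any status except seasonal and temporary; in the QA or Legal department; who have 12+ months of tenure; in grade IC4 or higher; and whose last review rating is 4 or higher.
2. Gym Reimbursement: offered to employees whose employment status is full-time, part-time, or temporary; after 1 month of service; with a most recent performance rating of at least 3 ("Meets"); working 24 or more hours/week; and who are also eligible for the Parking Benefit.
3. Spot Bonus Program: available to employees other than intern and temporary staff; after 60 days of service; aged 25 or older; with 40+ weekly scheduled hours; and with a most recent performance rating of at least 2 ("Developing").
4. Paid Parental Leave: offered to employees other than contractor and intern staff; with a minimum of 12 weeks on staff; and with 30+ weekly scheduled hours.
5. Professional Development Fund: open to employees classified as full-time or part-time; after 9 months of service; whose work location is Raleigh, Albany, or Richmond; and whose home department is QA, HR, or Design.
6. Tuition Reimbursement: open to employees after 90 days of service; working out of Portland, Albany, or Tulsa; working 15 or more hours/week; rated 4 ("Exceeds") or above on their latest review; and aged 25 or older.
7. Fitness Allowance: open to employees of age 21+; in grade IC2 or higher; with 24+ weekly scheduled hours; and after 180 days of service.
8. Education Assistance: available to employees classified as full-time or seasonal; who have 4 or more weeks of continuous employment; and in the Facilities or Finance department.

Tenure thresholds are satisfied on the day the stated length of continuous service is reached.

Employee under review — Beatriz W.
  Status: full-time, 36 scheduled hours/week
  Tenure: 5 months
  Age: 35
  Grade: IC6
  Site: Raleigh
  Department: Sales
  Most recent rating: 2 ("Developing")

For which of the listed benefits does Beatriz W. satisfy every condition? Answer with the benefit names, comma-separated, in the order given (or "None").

Parking Benefit — status full-time ✓ (not excluded); dept Sales ✗ → not eligible.
Gym Reimbursement — status full-time ✓; service 5 months ≥ 1 month ✓; rating 2 < 3 ✗ → not eligible.
Spot Bonus Program — status full-time ✓ (not excluded); service 5 months ≥ 60 days ✓; age 35 ≥ 25 ✓; 36 hrs/wk < 40 ✗ → not eligible.
Paid Parental Leave — status full-time ✓ (not excluded); service 5 months ≥ 12 weeks (≈84 days) ✓; 36 hrs/wk ≥ 30 ✓ → eligible.
Professional Development Fund — status full-time ✓; service 5 months < 9 months ✗ → not eligible.
Tuition Reimbursement — service 5 months ≥ 90 days ✓; site Raleigh ✗ (not Portland, Albany, or Tulsa) → not eligible.
Fitness Allowance — age 35 ≥ 21 ✓; grade IC6 ≥ IC2 ✓; 36 hrs/wk ≥ 24 ✓; service 5 months < 180 days ✗ → not eligible.
Education Assistance — status full-time ✓; service 5 months ≥ 4 weeks (≈28 days) ✓; dept Sales ✗ → not eligible.

Paid Parental Leave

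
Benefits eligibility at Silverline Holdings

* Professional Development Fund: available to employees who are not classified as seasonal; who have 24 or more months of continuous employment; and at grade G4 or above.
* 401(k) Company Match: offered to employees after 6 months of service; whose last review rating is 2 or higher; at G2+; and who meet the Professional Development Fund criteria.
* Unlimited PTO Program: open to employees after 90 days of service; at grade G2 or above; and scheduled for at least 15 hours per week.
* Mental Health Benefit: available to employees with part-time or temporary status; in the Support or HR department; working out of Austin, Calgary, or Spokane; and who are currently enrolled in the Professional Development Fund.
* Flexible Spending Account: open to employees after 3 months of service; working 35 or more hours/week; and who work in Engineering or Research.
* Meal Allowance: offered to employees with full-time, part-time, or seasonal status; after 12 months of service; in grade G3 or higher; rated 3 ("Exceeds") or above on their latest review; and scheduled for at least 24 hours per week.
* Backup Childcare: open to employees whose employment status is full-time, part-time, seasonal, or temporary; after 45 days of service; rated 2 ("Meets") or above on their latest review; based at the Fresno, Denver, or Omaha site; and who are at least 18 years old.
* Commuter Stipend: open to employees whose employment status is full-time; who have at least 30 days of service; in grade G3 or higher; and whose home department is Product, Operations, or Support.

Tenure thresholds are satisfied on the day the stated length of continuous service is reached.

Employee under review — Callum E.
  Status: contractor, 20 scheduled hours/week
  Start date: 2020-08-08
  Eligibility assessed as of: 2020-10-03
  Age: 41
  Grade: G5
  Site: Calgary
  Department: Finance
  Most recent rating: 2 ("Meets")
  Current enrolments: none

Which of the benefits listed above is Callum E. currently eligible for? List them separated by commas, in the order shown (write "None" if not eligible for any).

None

Service from 2020-08-08 to 2020-10-03: 56 days.
Professional Development Fund — status contractor ✓ (not excluded); service 56 days < 24 months (≈720 days) ✗ → not eligible.
401(k) Company Match — service 56 days < 6 months (≈180 days) ✗ → not eligible.
Unlimited PTO Program — service 56 days < 90 days ✗ → not eligible.
Mental Health Benefit — status contractor ✗ (requires part-time or temporary) → not eligible.
Flexible Spending Account — service 56 days < 3 months (≈90 days) ✗ → not eligible.
Meal Allowance — status contractor ✗ (requires full-time, part-time, or seasonal) → not eligible.
Backup Childcare — status contractor ✗ (requires full-time, part-time, seasonal, or temporary) → not eligible.
Commuter Stipend — status contractor ✗ (requires full-time) → not eligible.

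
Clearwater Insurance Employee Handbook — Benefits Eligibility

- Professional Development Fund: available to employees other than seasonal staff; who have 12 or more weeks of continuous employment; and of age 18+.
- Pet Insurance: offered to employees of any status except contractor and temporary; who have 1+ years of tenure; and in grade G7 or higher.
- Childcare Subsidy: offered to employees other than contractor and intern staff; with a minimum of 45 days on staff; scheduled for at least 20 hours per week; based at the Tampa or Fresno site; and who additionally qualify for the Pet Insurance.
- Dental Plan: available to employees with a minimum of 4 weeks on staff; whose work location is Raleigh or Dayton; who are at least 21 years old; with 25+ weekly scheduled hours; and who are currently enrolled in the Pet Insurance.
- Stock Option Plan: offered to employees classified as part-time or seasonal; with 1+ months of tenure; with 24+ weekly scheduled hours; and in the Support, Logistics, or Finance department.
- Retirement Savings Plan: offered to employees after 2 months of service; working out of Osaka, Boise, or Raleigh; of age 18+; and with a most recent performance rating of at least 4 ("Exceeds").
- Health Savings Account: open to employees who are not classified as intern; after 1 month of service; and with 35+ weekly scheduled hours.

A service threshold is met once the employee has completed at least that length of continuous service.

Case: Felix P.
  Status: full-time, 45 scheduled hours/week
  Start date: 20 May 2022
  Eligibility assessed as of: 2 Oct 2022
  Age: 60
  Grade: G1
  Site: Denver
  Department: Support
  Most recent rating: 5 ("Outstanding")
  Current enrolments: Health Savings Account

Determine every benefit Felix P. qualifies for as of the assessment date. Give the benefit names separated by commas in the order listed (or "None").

Service from 20 May 2022 to 2 Oct 2022: 135 days.
Professional Development Fund — status full-time ✓ (not excluded); service 135 days ≥ 12 weeks (≈84 days) ✓; age 60 ≥ 18 ✓ → eligible.
Pet Insurance — status full-time ✓ (not excluded); service 135 days < 1 year (≈365 days) ✗ → not eligible.
Childcare Subsidy — status full-time ✓ (not excluded); service 135 days ≥ 45 days ✓; 45 hrs/wk ≥ 20 ✓; site Denver ✗ (not Tampa or Fresno) → not eligible.
Dental Plan — service 135 days ≥ 4 weeks (≈28 days) ✓; site Denver ✗ (not Raleigh or Dayton) → not eligible.
Stock Option Plan — status full-time ✗ (requires part-time or seasonal) → not eligible.
Retirement Savings Plan — service 135 days ≥ 2 months (≈60 days) ✓; site Denver ✗ (not Osaka, Boise, or Raleigh) → not eligible.
Health Savings Account — status full-time ✓ (not excluded); service 135 days ≥ 1 month (≈30 days) ✓; 45 hrs/wk ≥ 35 ✓ → eligible.

Professional Development Fund, Health Savings Account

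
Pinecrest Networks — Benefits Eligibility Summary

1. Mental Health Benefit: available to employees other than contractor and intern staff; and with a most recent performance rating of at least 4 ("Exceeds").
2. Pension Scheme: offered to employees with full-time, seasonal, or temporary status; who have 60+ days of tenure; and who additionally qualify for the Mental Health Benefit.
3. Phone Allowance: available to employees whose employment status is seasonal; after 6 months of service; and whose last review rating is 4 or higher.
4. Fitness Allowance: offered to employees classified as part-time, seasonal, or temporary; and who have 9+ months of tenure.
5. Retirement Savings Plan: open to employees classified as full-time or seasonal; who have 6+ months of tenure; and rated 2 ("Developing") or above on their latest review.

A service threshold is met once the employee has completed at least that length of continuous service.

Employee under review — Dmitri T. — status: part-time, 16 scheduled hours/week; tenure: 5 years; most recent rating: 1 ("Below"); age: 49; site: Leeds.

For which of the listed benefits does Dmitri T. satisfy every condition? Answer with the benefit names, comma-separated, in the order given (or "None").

Fitness Allowance

Mental Health Benefit — status part-time ✓ (not excluded); rating 1 < 4 ✗ → not eligible.
Pension Scheme — status part-time ✗ (requires full-time, seasonal, or temporary) → not eligible.
Phone Allowance — status part-time ✗ (requires seasonal) → not eligible.
Fitness Allowance — status part-time ✓; service 5 years ≥ 9 months (≈270 days) ✓ → eligible.
Retirement Savings Plan — status part-time ✗ (requires full-time or seasonal) → not eligible.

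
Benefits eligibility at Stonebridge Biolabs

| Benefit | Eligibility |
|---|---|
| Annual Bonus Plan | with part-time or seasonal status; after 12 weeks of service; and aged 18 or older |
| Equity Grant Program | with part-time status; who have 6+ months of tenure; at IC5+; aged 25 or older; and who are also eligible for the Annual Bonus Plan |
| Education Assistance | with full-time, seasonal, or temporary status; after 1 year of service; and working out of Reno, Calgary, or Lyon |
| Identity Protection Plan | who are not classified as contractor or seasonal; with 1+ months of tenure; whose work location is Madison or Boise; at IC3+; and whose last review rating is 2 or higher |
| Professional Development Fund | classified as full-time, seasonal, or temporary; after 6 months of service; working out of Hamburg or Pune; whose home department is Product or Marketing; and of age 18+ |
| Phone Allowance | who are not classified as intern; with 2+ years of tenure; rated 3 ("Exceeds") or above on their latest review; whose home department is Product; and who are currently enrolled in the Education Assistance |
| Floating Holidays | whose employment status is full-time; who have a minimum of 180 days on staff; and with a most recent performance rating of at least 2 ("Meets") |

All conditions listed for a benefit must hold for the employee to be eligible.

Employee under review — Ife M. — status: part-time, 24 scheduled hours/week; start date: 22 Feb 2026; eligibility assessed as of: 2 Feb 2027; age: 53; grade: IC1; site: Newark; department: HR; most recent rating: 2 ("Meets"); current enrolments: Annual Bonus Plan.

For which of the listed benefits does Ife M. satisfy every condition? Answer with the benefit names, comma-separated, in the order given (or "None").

Service from 22 Feb 2026 to 2 Feb 2027: 345 days.
Annual Bonus Plan — status part-time ✓; service 345 days ≥ 12 weeks (≈84 days) ✓; age 53 ≥ 18 ✓ → eligible.
Equity Grant Program — status part-time ✓; service 345 days ≥ 6 months (≈180 days) ✓; grade IC1 < IC5 ✗ → not eligible.
Education Assistance — status part-time ✗ (requires full-time, seasonal, or temporary) → not eligible.
Identity Protection Plan — status part-time ✓ (not excluded); service 345 days ≥ 1 month (≈30 days) ✓; site Newark ✗ (not Madison or Boise) → not eligible.
Professional Development Fund — status part-time ✗ (requires full-time, seasonal, or temporary) → not eligible.
Phone Allowance — status part-time ✓ (not excluded); service 345 days < 2 years (≈730 days) ✗ → not eligible.
Floating Holidays — status part-time ✗ (requires full-time) → not eligible.

Annual Bonus Plan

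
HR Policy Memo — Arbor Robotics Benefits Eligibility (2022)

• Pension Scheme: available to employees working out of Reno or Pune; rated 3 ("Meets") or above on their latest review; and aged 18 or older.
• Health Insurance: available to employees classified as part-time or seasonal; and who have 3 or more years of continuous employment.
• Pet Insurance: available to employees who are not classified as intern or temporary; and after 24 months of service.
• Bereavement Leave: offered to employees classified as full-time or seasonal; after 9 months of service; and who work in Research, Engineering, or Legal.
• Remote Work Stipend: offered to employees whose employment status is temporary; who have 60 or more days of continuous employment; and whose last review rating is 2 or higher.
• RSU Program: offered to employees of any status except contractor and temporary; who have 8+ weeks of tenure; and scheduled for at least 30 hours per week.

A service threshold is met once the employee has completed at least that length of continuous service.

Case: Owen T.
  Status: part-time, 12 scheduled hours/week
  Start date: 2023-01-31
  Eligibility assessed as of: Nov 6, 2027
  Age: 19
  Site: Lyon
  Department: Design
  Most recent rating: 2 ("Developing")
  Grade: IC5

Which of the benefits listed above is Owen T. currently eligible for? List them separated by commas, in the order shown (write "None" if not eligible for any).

Health Insurance, Pet Insurance

Service from 2023-01-31 to Nov 6, 2027: 1740 days.
Pension Scheme — site Lyon ✗ (not Reno or Pune) → not eligible.
Health Insurance — status part-time ✓; service 1740 days ≥ 3 years (≈1095 days) ✓ → eligible.
Pet Insurance — status part-time ✓ (not excluded); service 1740 days ≥ 24 months (≈720 days) ✓ → eligible.
Bereavement Leave — status part-time ✗ (requires full-time or seasonal) → not eligible.
Remote Work Stipend — status part-time ✗ (requires temporary) → not eligible.
RSU Program — status part-time ✓ (not excluded); service 1740 days ≥ 8 weeks (≈56 days) ✓; 12 hrs/wk < 30 ✗ → not eligible.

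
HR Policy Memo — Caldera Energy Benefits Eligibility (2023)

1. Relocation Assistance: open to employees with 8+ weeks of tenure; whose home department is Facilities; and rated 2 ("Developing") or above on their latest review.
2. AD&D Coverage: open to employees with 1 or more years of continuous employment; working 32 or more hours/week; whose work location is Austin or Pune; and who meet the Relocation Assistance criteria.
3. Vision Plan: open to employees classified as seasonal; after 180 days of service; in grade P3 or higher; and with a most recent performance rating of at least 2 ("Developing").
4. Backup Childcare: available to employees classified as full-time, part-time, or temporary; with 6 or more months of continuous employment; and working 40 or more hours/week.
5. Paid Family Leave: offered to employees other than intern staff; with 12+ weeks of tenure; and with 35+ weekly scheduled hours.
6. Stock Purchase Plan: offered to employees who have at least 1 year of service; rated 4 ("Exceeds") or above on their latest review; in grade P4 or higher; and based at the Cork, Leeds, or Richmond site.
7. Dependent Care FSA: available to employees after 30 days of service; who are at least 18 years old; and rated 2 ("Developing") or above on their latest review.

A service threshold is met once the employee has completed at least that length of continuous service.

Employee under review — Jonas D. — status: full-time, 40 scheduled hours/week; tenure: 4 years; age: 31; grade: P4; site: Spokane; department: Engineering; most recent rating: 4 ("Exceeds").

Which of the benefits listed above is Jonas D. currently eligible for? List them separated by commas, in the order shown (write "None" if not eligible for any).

Relocation Assistance — service 4 years ≥ 8 weeks (≈56 days) ✓; dept Engineering ✗ → not eligible.
AD&D Coverage — service 4 years ≥ 1 year ✓; 40 hrs/wk ≥ 32 ✓; site Spokane ✗ (not Austin or Pune) → not eligible.
Vision Plan — status full-time ✗ (requires seasonal) → not eligible.
Backup Childcare — status full-time ✓; service 4 years ≥ 6 months (≈180 days) ✓; 40 hrs/wk ≥ 40 ✓ → eligible.
Paid Family Leave — status full-time ✓ (not excluded); service 4 years ≥ 12 weeks (≈84 days) ✓; 40 hrs/wk ≥ 35 ✓ → eligible.
Stock Purchase Plan — service 4 years ≥ 1 year ✓; rating 4 ≥ 4 ✓; grade P4 ≥ P4 ✓; site Spokane ✗ (not Cork, Leeds, or Richmond) → not eligible.
Dependent Care FSA — service 4 years ≥ 30 days ✓; age 31 ≥ 18 ✓; rating 4 ≥ 2 ✓ → eligible.

Backup Childcare, Paid Family Leave, Dependent Care FSA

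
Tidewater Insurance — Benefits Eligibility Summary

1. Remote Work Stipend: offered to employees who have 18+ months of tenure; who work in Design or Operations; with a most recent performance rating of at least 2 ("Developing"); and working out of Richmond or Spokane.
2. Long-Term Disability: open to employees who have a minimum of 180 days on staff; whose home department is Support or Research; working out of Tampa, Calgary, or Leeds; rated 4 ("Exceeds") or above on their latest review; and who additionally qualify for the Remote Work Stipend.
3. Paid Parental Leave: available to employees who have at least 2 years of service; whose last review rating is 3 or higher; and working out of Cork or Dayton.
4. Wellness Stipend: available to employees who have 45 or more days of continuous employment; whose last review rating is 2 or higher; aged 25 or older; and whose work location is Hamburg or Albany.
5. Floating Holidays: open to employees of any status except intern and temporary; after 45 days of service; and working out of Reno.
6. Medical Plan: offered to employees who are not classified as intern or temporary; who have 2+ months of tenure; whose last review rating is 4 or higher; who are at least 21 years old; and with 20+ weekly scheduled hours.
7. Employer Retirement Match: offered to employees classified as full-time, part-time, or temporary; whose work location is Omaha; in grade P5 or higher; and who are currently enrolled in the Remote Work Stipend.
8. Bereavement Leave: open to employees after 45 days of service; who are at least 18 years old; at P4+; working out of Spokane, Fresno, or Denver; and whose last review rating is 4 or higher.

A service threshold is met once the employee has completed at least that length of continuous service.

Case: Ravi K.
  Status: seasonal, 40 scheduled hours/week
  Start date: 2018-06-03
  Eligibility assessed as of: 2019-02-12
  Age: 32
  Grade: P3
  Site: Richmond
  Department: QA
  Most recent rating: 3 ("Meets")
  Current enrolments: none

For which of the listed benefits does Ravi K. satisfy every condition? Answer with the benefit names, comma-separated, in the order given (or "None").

None

Service from 2018-06-03 to 2019-02-12: 254 days.
Remote Work Stipend — service 254 days < 18 months (≈540 days) ✗ → not eligible.
Long-Term Disability — service 254 days ≥ 180 days ✓; dept QA ✗ → not eligible.
Paid Parental Leave — service 254 days < 2 years (≈730 days) ✗ → not eligible.
Wellness Stipend — service 254 days ≥ 45 days ✓; rating 3 ≥ 2 ✓; age 32 ≥ 25 ✓; site Richmond ✗ (not Hamburg or Albany) → not eligible.
Floating Holidays — status seasonal ✓ (not excluded); service 254 days ≥ 45 days ✓; site Richmond ✗ (not Reno) → not eligible.
Medical Plan — status seasonal ✓ (not excluded); service 254 days ≥ 2 months (≈60 days) ✓; rating 3 < 4 ✗ → not eligible.
Employer Retirement Match — status seasonal ✗ (requires full-time, part-time, or temporary) → not eligible.
Bereavement Leave — service 254 days ≥ 45 days ✓; age 32 ≥ 18 ✓; grade P3 < P4 ✗ → not eligible.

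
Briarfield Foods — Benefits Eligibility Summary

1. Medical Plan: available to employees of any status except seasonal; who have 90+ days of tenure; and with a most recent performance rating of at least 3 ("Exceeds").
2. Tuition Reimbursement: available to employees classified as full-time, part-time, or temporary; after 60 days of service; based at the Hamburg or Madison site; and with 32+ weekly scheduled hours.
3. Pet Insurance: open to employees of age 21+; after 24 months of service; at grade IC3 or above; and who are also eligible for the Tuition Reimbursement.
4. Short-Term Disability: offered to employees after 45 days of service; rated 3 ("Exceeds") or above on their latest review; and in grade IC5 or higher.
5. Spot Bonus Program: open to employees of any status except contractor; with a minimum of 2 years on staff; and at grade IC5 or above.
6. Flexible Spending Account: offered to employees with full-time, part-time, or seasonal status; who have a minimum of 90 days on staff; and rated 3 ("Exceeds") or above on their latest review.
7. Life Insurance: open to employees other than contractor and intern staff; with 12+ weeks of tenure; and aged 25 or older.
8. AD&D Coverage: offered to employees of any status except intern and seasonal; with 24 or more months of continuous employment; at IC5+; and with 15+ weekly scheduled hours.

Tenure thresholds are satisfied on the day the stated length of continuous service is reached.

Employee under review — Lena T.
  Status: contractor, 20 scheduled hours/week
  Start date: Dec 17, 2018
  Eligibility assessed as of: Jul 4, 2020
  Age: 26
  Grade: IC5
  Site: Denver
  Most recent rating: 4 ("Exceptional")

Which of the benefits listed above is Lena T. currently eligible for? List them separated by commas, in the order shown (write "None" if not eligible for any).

Medical Plan, Short-Term Disability

Service from Dec 17, 2018 to Jul 4, 2020: 565 days.
Medical Plan — status contractor ✓ (not excluded); service 565 days ≥ 90 days ✓; rating 4 ≥ 3 ✓ → eligible.
Tuition Reimbursement — status contractor ✗ (requires full-time, part-time, or temporary) → not eligible.
Pet Insurance — age 26 ≥ 21 ✓; service 565 days < 24 months (≈720 days) ✗ → not eligible.
Short-Term Disability — service 565 days ≥ 45 days ✓; rating 4 ≥ 3 ✓; grade IC5 ≥ IC5 ✓ → eligible.
Spot Bonus Program — status contractor ✗ (excluded) → not eligible.
Flexible Spending Account — status contractor ✗ (requires full-time, part-time, or seasonal) → not eligible.
Life Insurance — status contractor ✗ (excluded) → not eligible.
AD&D Coverage — status contractor ✓ (not excluded); service 565 days < 24 months (≈720 days) ✗ → not eligible.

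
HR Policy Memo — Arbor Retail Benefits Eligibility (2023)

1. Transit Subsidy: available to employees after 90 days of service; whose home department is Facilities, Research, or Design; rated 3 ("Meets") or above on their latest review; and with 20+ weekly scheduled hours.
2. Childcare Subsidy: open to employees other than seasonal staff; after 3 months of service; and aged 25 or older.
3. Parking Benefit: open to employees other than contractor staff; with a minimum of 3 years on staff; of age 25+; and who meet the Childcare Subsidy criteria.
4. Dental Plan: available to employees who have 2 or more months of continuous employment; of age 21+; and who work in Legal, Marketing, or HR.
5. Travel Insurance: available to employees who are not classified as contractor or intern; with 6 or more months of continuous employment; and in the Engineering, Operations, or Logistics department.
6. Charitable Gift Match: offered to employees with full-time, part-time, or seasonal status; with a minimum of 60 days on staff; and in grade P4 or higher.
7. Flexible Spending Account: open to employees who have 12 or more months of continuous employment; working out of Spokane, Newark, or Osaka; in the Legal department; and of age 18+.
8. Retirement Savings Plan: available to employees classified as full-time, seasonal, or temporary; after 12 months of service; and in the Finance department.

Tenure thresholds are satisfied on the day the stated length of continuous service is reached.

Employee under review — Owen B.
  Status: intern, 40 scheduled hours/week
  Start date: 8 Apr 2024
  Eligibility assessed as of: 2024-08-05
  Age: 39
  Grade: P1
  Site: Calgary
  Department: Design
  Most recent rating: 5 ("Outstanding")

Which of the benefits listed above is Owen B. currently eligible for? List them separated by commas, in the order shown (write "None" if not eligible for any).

Transit Subsidy, Childcare Subsidy

Service from 8 Apr 2024 to 2024-08-05: 119 days.
Transit Subsidy — service 119 days ≥ 90 days ✓; dept Design ✓; rating 5 ≥ 3 ✓; 40 hrs/wk ≥ 20 ✓ → eligible.
Childcare Subsidy — status intern ✓ (not excluded); service 119 days ≥ 3 months (≈90 days) ✓; age 39 ≥ 25 ✓ → eligible.
Parking Benefit — status intern ✓ (not excluded); service 119 days < 3 years (≈1095 days) ✗ → not eligible.
Dental Plan — service 119 days ≥ 2 months (≈60 days) ✓; age 39 ≥ 21 ✓; dept Design ✗ → not eligible.
Travel Insurance — status intern ✗ (excluded) → not eligible.
Charitable Gift Match — status intern ✗ (requires full-time, part-time, or seasonal) → not eligible.
Flexible Spending Account — service 119 days < 12 months (≈360 days) ✗ → not eligible.
Retirement Savings Plan — status intern ✗ (requires full-time, seasonal, or temporary) → not eligible.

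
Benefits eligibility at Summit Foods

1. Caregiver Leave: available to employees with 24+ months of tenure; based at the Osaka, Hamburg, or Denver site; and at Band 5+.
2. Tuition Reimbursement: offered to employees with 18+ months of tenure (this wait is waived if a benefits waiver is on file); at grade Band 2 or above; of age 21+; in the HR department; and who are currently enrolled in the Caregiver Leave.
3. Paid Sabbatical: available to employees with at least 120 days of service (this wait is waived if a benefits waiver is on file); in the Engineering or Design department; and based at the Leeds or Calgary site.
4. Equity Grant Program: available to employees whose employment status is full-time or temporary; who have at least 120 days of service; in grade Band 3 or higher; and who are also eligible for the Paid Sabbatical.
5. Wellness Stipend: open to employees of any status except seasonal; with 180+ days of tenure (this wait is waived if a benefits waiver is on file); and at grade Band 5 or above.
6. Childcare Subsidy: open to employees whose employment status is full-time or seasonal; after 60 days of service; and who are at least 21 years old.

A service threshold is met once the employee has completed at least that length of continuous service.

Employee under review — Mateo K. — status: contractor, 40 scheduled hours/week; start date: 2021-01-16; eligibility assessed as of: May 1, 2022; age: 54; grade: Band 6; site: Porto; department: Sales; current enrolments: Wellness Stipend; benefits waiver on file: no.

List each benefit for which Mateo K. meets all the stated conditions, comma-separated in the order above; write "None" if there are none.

Wellness Stipend

Service from 2021-01-16 to May 1, 2022: 470 days.
Caregiver Leave — service 470 days < 24 months (≈720 days) ✗ → not eligible.
Tuition Reimbursement — no waiver, service 470 days < 18 months (≈540 days) ✗ → not eligible.
Paid Sabbatical — no waiver, service 470 days ≥ 120 days ✓; dept Sales ✗ → not eligible.
Equity Grant Program — status contractor ✗ (requires full-time or temporary) → not eligible.
Wellness Stipend — status contractor ✓ (not excluded); no waiver, service 470 days ≥ 180 days ✓; grade Band 6 ≥ Band 5 ✓ → eligible.
Childcare Subsidy — status contractor ✗ (requires full-time or seasonal) → not eligible.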